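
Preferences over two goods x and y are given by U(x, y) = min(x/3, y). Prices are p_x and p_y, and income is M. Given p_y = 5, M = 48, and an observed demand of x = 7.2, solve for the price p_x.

p_x = 5

With perfect complements, no substitution: consume in ratio x:y = 3:1.
Budget: p_x·x + p_y·(1/3)·x = M, so (3·p_x + p_y)·x = 3·M.
Demand: x*(p_x,p_y,M) = 3·M/(3·p_x + p_y), y* = M/(3·p_x + p_y).
Set x* = 7.2 in the demand function and solve for p_x: p_x = 5.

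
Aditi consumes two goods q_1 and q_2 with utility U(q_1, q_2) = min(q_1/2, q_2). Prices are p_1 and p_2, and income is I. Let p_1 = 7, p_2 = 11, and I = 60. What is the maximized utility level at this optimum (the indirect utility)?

V = 2.4

With perfect complements, no substitution: consume in ratio q_1:q_2 = 2:1.
Budget: p_1·q_1 + p_2·(1/2)·q_1 = I, so (2·p_1 + p_2)·q_1 = 2·I.
Demand: q_1*(p_1,p_2,I) = 2·I/(2·p_1 + p_2), q_2* = I/(2·p_1 + p_2).
Here 2·7 + 11 = 25, giving q_1* = 4.8 and q_2* = 2.4.
Utility at the optimum: U(4.8, 2.4) = 2.4.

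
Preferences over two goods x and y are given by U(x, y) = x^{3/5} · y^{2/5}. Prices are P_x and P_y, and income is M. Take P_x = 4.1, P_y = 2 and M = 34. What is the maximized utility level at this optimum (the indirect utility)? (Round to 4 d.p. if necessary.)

Demand: x*(P_x,P_y,M) = 0.6·M/P_x and y* = 0.4·M/P_y.
At P_x=4.1, P_y=2, M=34: x* = 0.6·34/4.1 = 4.9756, y* = 6.8.
Utility at the optimum: U(4.9756, 6.8) = 5.6378.

V = 5.6378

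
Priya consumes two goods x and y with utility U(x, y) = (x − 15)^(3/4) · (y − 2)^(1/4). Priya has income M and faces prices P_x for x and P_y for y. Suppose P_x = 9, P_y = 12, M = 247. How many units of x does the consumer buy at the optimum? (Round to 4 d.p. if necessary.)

This is Cobb-Douglas in (x−15, y−2): tangency gives 0.75·P_y·(y−2) = 0.25·P_x·(x−15).
Substituting into the budget: x* = 15 + 0.75·(M − 15·P_x − 2·P_y)/P_x, and y* = 2 + 0.25·(…)/P_y.
Discretionary income = 247 − 15·9 − 2·12 = 88; x* = 15 + 0.75·88/9 = 22.3333.

x* = 22.3333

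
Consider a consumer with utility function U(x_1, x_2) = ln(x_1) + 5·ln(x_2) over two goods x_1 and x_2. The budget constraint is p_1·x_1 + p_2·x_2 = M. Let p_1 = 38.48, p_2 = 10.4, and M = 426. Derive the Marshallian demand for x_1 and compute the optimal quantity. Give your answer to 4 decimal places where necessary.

x_1* = 1.8451

The MRS is (1/5)·x_2/x_1. Set MRS = p_1/p_2.
Rearranging, p_2·x_2 = 5·p_1·x_1. Substituting into the budget gives p_1·x_1·(1 + 5) = M.
Demand: x_1*(p_1,p_2,M) = 1/6·M/p_1 and x_2* = 5/6·M/p_2.
At p_1=38.48, p_2=10.4, M=426: x_1* = 1/6·426/38.48 = 1.8451.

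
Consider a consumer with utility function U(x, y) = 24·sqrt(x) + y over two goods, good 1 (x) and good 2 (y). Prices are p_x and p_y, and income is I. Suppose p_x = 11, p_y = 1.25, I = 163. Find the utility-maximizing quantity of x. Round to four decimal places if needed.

x* = 1.8595

Utility is quasi-linear in y; the FOC for x is 12/√x = p_x/p_y.
Thus x* = (12·p_y/p_x)² — independent of I — with the rest of income spent on y.
Plugging in: x* = (12·1.25/11)² = 1.8595.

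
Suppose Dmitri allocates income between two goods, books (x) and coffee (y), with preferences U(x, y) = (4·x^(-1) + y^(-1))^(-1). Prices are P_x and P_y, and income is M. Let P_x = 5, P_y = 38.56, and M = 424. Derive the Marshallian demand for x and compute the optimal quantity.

x* = 35.5031

MRS = MU_x/MU_y = 4·(y/x)^(2). Set equal to P_x/P_y.
Solve for the ratio: y/x = [(1/4)·P_x/P_y]^(0.5).
With the ratio pinned down, the budget gives x* = M/(P_x + P_y·(y/x)) and y* = (y/x)·x*.
Numerically y/x = 0.180047, so x* = 424/(5 + 38.56·0.180047) = 35.5031.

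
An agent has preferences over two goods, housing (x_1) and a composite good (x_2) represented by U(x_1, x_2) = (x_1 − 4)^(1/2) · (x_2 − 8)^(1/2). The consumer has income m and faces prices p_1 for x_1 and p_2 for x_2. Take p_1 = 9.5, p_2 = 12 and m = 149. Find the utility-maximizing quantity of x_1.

Let x_1' = x_1−4, x_2' = x_2−8. MRS = x_2'/x_1' = p_1/p_2.
Substituting into the budget: x_1* = 4 + 0.5·(m − 4·p_1 − 8·p_2)/p_1, and x_2* = 8 + 0.5·(…)/p_2.
Discretionary income = 149 − 4·9.5 − 8·12 = 15; x_1* = 4 + 0.5·15/9.5 = 4.7895.

x_1* = 4.7895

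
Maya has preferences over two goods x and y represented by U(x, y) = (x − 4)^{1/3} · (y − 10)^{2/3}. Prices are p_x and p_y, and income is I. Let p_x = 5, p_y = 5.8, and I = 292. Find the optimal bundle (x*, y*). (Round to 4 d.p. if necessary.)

x* = 18.2667, y* = 34.5977

This is Cobb-Douglas in (x−4, y−10): tangency gives 1/3·p_y·(y−10) = 2/3·p_x·(x−4).
Substituting into the budget: x* = 4 + 1/3·(I − 4·p_x − 10·p_y)/p_x, and y* = 10 + 2/3·(…)/p_y.
Discretionary income = 292 − 4·5 − 10·5.8 = 214; x* = 4 + 1/3·214/5 = 18.2667; y* = 10 + 2/3·214/5.8 = 34.5977.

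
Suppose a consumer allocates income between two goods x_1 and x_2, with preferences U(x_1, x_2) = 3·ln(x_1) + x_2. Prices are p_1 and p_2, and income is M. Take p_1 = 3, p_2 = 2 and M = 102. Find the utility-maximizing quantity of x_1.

Set MRS = p_1/p_2: (3/x_1)/1 = p_1/p_2.
So x_1*(p_1,p_2) = 3·p_2/p_1, independent of income; and x_2* = (M − 3·p_2)/p_2.
At the given prices: x_1* = 3·2/3 = 2.

x_1* = 2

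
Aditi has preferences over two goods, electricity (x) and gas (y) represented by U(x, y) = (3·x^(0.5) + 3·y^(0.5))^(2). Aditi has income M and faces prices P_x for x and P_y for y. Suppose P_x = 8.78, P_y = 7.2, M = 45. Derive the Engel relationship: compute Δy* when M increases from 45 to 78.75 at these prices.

Δy* = 2.5755

MRS = MU_x/MU_y = (y/x)^(0.5). Set equal to P_x/P_y.
Hence y/x = (P_x/P_y)^(1/(0.5)), i.e. raised to the 2 power.
Substitute y = (y/x)·x into the budget: x* = M/(P_x + P_y·(y/x)).
Numerically y/x = 1.487045, so x* = 45/(8.78 + 7.2·1.487045) = 2.3093 and y* = 1.487045·2.3093 = 3.434.
At M' = 78.75: y* = 6.0095. Change: 6.0095 − 3.434 = 2.5755.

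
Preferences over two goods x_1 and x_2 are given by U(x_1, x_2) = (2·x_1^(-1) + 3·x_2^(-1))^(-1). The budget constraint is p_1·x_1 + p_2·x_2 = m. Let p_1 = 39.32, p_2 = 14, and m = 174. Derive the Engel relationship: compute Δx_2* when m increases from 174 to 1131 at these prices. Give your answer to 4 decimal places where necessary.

MRS = MU_x_1/MU_x_2 = (2/3)·(x_2/x_1)^(2). Set equal to p_1/p_2.
Hence x_2/x_1 = ((3/2)·p_1/p_2)^(1/(2)), i.e. raised to the 0.5 power.
With the ratio pinned down, the budget gives x_1* = m/(p_1 + p_2·(x_2/x_1)) and x_2* = (x_2/x_1)·x_1*.
Numerically x_2/x_1 = 2.052525, so x_1* = 174/(39.32 + 14·2.052525) = 2.5567 and x_2* = 2.052525·2.5567 = 5.2478.
At m' = 1131: x_2* = 34.1106. Change: 34.1106 − 5.2478 = 28.8628.

Δx_2* = 28.8628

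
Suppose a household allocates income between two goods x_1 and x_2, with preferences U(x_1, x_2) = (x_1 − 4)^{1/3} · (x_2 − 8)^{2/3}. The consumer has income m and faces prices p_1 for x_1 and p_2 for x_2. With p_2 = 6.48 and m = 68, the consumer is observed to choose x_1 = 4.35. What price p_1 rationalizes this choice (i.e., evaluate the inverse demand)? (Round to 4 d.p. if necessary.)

p_1 = 3.2

Let x_1' = x_1−4, x_2' = x_2−8. MRS = (1/2)·x_2'/x_1' = p_1/p_2.
Substituting into the budget: x_1* = 4 + 1/3·(m − 4·p_1 − 8·p_2)/p_1, and x_2* = 8 + 2/3·(…)/p_2.
Set x_1* = 4.35 in the demand function and solve for p_1: p_1 = 3.2.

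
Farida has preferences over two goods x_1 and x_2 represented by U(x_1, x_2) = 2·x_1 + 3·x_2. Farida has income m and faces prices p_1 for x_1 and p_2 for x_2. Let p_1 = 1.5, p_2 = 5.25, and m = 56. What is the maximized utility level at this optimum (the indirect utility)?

V = 74.6667

Linear utility — the consumer picks whichever good has higher MU/price: 2/1.5 = 1.3333 vs 3/5.25 = 0.5714.
x_1 gives more utility per dollar, so spend all income on x_1: x_1* = m/p_1, x_2* = 0.
Numerically: x_1* = 37.3333, x_2* = 0.
Utility at the optimum: U(37.3333, 0) = 74.6667.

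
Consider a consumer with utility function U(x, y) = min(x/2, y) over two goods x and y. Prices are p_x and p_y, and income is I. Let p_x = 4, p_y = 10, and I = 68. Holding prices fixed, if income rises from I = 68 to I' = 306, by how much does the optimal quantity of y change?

Demand: x*(p_x,p_y,I) = 2·I/(2·p_x + p_y), y* = I/(2·p_x + p_y).
Here 2·4 + 10 = 18, giving y* = 3.7778.
At I' = 306: y* = 17. Change: 17 − 3.7778 = 13.2222.

Δy* = 13.2222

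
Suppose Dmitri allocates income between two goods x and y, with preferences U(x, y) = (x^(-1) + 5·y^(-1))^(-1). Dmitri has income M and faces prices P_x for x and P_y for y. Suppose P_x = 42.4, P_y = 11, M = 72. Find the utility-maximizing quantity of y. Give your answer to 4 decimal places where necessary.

y* = 3.4853

From the CES first-order condition, (1/5)·(y/x)^(2) = P_x/P_y.
Hence y/x = (5·P_x/P_y)^(1/(2)), i.e. raised to the 0.5 power.
Substitute y = (y/x)·x into the budget: x* = M/(P_x + P_y·(y/x)).
Numerically y/x = 4.390071, so x* = 72/(42.4 + 11·4.390071) = 0.7939 and y* = 4.390071·0.7939 = 3.4853.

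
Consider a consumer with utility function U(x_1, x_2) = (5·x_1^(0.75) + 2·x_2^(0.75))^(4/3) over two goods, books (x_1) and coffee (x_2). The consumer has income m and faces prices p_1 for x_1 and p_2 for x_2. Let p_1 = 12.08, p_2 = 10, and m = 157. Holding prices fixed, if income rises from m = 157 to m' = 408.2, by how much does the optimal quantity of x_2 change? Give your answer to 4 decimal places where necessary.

Δx_2* = 1.0847

From the CES first-order condition, (5/2)·(x_2/x_1)^(0.25) = p_1/p_2.
Solve for the ratio: x_2/x_1 = [(2/5)·p_1/p_2]^(4).
With the ratio pinned down, the budget gives x_1* = m/(p_1 + p_2·(x_2/x_1)) and x_2* = (x_2/x_1)·x_1*.
Numerically x_2/x_1 = 0.054514, so x_1* = 157/(12.08 + 10·0.054514) = 12.4355 and x_2* = 0.054514·12.4355 = 0.6779.
At m' = 408.2: x_2* = 1.7626. Change: 1.7626 − 0.6779 = 1.0847.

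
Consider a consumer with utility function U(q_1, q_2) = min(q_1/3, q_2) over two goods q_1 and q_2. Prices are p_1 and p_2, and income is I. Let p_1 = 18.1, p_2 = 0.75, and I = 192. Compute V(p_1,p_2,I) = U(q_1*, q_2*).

Leontief preferences: the optimum is at the kink where q_1/3 = q_2/1, i.e. q_2 = (1/3)·q_1.
Budget: p_1·q_1 + p_2·(1/3)·q_1 = I, so (3·p_1 + p_2)·q_1 = 3·I.
Demand: q_1*(p_1,p_2,I) = 3·I/(3·p_1 + p_2), q_2* = I/(3·p_1 + p_2).
Here 3·18.1 + 0.75 = 55.05, giving q_1* = 10.4632 and q_2* = 3.4877.
Utility at the optimum: U(10.4632, 3.4877) = 3.4877.

V = 3.4877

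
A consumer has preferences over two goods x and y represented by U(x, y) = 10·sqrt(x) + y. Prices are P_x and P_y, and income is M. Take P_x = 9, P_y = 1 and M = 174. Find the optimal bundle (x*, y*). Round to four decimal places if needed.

x* = 0.3086, y* = 171.2222

Set MRS = P_x/P_y: 5·x^(−1/2) = P_x/P_y.
Thus x* = (5·P_y/P_x)² — independent of M — with the rest of income spent on y.
Plugging in: x* = (5·1/9)² = 0.3086, y* = 171.2222.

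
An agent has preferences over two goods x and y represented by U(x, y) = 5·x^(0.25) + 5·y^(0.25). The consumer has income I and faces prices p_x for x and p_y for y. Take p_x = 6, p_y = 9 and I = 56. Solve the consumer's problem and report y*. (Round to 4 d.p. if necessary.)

y* = 2.9012

MRS = MU_x/MU_y = (y/x)^(0.75). Set equal to p_x/p_y.
Solve for the ratio: y/x = [p_x/p_y]^(4/3).
With the ratio pinned down, the budget gives x* = I/(p_x + p_y·(y/x)) and y* = (y/x)·x*.
Numerically y/x = 0.582387, so x* = 56/(6 + 9·0.582387) = 4.9815 and y* = 0.582387·4.9815 = 2.9012.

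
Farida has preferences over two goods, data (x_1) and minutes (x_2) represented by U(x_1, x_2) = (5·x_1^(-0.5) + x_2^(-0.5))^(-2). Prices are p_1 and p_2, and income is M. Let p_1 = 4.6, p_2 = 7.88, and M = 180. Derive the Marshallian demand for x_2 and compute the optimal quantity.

x_2* = 6.6331

Substitute x_2 = (x_2/x_1)·x_1 into the budget: x_1* = M/(p_1 + p_2·(x_2/x_1)).
Numerically x_2/x_1 = 0.238877, so x_1* = 180/(4.6 + 7.88·0.238877) = 27.7677 and x_2* = 0.238877·27.7677 = 6.6331.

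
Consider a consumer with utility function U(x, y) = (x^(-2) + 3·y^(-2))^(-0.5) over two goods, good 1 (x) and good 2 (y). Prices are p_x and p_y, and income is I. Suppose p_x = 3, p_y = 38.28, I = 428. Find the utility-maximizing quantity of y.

y* = 9.921

Numerically y/x = 0.617197, so x* = 428/(3 + 38.28·0.617197) = 16.0743 and y* = 0.617197·16.0743 = 9.921.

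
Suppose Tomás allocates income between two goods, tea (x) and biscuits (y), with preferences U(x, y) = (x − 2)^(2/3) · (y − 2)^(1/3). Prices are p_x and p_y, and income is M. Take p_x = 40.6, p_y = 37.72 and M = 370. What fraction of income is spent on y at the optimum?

Let x' = x−2, y' = y−2. MRS = 2·y'/x' = p_x/p_y.
After buying the subsistence bundle (2, 2), a share 2/3 of the remaining income goes to x: x* = 2 + 2/3·(M − 2p_x − 2p_y)/p_x.
Discretionary income = 370 − 2·40.6 − 2·37.72 = 213.36; x* = 2 + 2/3·213.36/40.6 = 5.5034; y* = 2 + 1/3·213.36/37.72 = 3.8855.
Expenditure on y: 37.72·3.8855 = 146.56; share = 0.3961.

share on y = 0.3961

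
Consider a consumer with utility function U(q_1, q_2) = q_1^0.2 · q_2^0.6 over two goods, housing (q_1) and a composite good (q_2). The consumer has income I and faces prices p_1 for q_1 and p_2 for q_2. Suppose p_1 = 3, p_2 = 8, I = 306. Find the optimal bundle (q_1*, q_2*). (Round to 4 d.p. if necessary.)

The MRS is (1/3)·q_2/q_1. Set MRS = p_1/p_2.
Rearranging, p_2·q_2 = 3·p_1·q_1. Substituting into the budget gives p_1·q_1·(1 + 3) = I.
Demand: q_1*(p_1,p_2,I) = 0.25·I/p_1 and q_2* = 0.75·I/p_2.
At p_1=3, p_2=8, I=306: q_1* = 0.25·306/3 = 25.5, q_2* = 28.6875.

q_1* = 25.5, q_2* = 28.6875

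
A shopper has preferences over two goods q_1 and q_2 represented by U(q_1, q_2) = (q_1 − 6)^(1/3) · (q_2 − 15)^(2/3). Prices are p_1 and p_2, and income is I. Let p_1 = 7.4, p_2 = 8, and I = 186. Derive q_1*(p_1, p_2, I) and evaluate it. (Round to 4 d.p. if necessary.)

Let q_1' = q_1−6, q_2' = q_2−15. MRS = (1/2)·q_2'/q_1' = p_1/p_2.
Substituting into the budget: q_1* = 6 + 1/3·(I − 6·p_1 − 15·p_2)/p_1, and q_2* = 15 + 2/3·(…)/p_2.
Discretionary income = 186 − 6·7.4 − 15·8 = 21.6; q_1* = 6 + 1/3·21.6/7.4 = 6.973.

q_1* = 6.973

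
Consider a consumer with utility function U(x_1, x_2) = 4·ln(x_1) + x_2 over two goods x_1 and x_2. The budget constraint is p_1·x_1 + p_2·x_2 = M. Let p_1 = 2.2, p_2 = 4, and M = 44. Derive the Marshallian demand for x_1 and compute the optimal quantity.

Set MRS = p_1/p_2: (4/x_1)/1 = p_1/p_2.
So x_1*(p_1,p_2) = 4·p_2/p_1, independent of income; and x_2* = (M − 4·p_2)/p_2.
At the given prices: x_1* = 4·4/2.2 = 7.2727.

x_1* = 7.2727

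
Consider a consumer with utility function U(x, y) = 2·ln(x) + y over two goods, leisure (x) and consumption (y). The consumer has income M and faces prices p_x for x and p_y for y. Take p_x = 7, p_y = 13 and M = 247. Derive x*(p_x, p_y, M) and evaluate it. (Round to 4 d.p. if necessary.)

x* = 3.7143

So x*(p_x,p_y) = 2·p_y/p_x, independent of income; and y* = (M − 2·p_y)/p_y.
At the given prices: x* = 2·13/7 = 3.7143.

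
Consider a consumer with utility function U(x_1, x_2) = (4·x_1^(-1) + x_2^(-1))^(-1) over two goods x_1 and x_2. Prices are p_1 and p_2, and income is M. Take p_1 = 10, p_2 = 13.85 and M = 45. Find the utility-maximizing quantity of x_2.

MRS = MU_x_1/MU_x_2 = 4·(x_2/x_1)^(2). Set equal to p_1/p_2.
Solve for the ratio: x_2/x_1 = [(1/4)·p_1/p_2]^(0.5).
Substitute x_2 = (x_2/x_1)·x_1 into the budget: x_1* = M/(p_1 + p_2·(x_2/x_1)).
Numerically x_2/x_1 = 0.424859, so x_1* = 45/(10 + 13.85·0.424859) = 2.833 and x_2* = 0.424859·2.833 = 1.2036.

x_2* = 1.2036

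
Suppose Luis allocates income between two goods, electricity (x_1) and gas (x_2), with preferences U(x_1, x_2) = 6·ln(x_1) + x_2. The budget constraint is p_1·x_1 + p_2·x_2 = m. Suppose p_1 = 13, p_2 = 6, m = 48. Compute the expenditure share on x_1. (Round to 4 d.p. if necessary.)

share on x_1 = 0.75

MU_x_1 = 6/x_1, MU_x_2 = 1. Tangency: 6/x_1 = p_1/p_2.
So x_1*(p_1,p_2) = 6·p_2/p_1, independent of income; and x_2* = (m − 6·p_2)/p_2.
At the given prices: x_1* = 6·6/13 = 2.7692, and x_2* = 2.
Expenditure on x_1: 13·2.7692 = 36; share = 0.75.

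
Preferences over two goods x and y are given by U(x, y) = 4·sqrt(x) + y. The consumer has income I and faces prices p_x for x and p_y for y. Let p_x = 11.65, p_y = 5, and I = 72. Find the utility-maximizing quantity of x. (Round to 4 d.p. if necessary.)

x* = 0.7368

Thus x* = (2·p_y/p_x)² — independent of I — with the rest of income spent on y.
Plugging in: x* = (2·5/11.65)² = 0.7368.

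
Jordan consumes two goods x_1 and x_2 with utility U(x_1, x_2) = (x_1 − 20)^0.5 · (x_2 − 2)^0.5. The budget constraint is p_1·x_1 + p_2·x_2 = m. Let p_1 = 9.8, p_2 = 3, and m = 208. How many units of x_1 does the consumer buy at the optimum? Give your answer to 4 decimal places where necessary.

x_1* = 20.3061

Let x_1' = x_1−20, x_2' = x_2−2. MRS = x_2'/x_1' = p_1/p_2.
After buying the subsistence bundle (20, 2), a share 0.5 of the remaining income goes to x_1: x_1* = 20 + 0.5·(m − 20p_1 − 2p_2)/p_1.
Discretionary income = 208 − 20·9.8 − 2·3 = 6; x_1* = 20 + 0.5·6/9.8 = 20.3061.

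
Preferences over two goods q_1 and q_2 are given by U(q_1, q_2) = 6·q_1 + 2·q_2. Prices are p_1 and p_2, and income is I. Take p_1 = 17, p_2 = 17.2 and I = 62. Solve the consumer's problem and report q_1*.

Perfect substitutes: compare marginal utility per dollar. 6/p_1 vs 2/p_2 → 0.3529 vs 0.1163.
q_1 gives more utility per dollar, so spend all income on q_1: q_1* = I/p_1, q_2* = 0.
Numerically: q_1* = 3.6471, q_2* = 0.

q_1* = 3.6471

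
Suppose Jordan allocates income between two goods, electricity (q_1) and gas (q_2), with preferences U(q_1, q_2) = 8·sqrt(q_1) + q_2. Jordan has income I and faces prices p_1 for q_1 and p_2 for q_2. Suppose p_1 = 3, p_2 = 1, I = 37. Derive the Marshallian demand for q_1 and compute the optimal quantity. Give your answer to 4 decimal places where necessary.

Set MRS = p_1/p_2: 4·q_1^(−1/2) = p_1/p_2.
Solve: √q_1 = 4·p_2/p_1, so q_1*(p_1,p_2) = (4·p_2/p_1)², and q_2* = (I − p_1·q_1*)/p_2.
Plugging in: q_1* = (4·1/3)² = 1.7778.

q_1* = 1.7778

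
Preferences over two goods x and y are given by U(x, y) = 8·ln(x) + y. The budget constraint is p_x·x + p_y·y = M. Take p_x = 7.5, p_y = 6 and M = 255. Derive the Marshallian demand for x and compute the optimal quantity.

Set MRS = p_x/p_y: (8/x)/1 = p_x/p_y.
So x*(p_x,p_y) = 8·p_y/p_x, independent of income; and y* = (M − 8·p_y)/p_y.
At the given prices: x* = 8·6/7.5 = 6.4.

x* = 6.4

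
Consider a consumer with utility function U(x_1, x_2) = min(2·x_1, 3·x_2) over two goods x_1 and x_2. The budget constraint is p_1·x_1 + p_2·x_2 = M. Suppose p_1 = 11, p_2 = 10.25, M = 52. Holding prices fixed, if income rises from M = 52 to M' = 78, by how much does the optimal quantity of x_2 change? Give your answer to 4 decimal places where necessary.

Here 3·11 + 2·10.25 = 53.5, giving x_2* = 1.9439.
At M' = 78: x_2* = 2.9159. Change: 2.9159 − 1.9439 = 0.972.

Δx_2* = 0.972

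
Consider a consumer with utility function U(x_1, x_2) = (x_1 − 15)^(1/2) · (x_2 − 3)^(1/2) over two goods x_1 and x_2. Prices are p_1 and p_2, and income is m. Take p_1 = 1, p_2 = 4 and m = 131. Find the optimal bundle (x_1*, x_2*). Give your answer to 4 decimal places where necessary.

This is Cobb-Douglas in (x_1−15, x_2−3): tangency gives 0.5·p_2·(x_2−3) = 0.5·p_1·(x_1−15).
Substituting into the budget: x_1* = 15 + 0.5·(m − 15·p_1 − 3·p_2)/p_1, and x_2* = 3 + 0.5·(…)/p_2.
Discretionary income = 131 − 15·1 − 3·4 = 104; x_1* = 15 + 0.5·104/1 = 67; x_2* = 3 + 0.5·104/4 = 16.

x_1* = 67, x_2* = 16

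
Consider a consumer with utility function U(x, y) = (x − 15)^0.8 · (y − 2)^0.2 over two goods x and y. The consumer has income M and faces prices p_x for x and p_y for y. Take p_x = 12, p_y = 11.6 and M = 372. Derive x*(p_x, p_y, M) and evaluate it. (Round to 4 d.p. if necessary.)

x* = 26.2533

This is Cobb-Douglas in (x−15, y−2): tangency gives 0.8·p_y·(y−2) = 0.2·p_x·(x−15).
After buying the subsistence bundle (15, 2), a share 0.8 of the remaining income goes to x: x* = 15 + 0.8·(M − 15p_x − 2p_y)/p_x.
Discretionary income = 372 − 15·12 − 2·11.6 = 168.8; x* = 15 + 0.8·168.8/12 = 26.2533.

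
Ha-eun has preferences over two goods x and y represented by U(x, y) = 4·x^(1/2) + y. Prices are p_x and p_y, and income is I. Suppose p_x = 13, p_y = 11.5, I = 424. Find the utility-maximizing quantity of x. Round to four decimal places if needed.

MU_x = 2/√x, MU_y = 1. Tangency: 2/√x = p_x/p_y.
Thus x* = (2·p_y/p_x)² — independent of I — with the rest of income spent on y.
Plugging in: x* = (2·11.5/13)² = 3.1302.

x* = 3.1302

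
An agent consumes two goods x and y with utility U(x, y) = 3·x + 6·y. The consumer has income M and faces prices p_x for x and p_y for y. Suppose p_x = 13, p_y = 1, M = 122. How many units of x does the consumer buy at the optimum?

x* = 0

Linear utility — the consumer picks whichever good has higher MU/price: 3/13 = 0.2308 vs 6/1 = 6.
y gives more utility per dollar, so spend all income on y: y* = M/p_y, x* = 0.
Numerically: x* = 0, y* = 122.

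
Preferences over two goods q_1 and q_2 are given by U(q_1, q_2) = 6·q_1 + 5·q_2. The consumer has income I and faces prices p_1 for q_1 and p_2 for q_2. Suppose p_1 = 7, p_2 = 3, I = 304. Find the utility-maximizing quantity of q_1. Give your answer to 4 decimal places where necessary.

q_1* = 0

Linear utility — the consumer picks whichever good has higher MU/price: 6/7 = 0.8571 vs 5/3 = 1.6667.
q_2 gives more utility per dollar, so spend all income on q_2: q_2* = I/p_2, q_1* = 0.
Numerically: q_1* = 0, q_2* = 101.3333.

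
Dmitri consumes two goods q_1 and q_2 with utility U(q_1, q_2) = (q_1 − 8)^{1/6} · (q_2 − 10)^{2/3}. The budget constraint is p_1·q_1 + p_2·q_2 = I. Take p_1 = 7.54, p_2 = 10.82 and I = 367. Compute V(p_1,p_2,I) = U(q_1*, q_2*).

V = 7.9059

MRS = (1/4)·(q_2−10)/(q_1−8). Tangency with p_1/p_2 gives q_2−10 = 4·(p_1/p_2)·(q_1−8).
After buying the subsistence bundle (8, 10), a share 0.2 of the remaining income goes to q_1: q_1* = 8 + 0.2·(I − 8p_1 − 10p_2)/p_1.
Discretionary income = 367 − 8·7.54 − 10·10.82 = 198.48; q_1* = 8 + 0.2·198.48/7.54 = 13.2647; q_2* = 10 + 0.8·198.48/10.82 = 24.675.
Utility at the optimum: U(13.2647, 24.675) = 7.9059.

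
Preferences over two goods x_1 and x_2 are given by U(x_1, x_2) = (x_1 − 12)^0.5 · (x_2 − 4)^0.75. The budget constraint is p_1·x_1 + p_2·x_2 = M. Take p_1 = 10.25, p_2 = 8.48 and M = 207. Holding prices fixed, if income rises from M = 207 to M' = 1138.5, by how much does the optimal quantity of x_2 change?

Let x_1' = x_1−12, x_2' = x_2−4. MRS = (2/3)·x_2'/x_1' = p_1/p_2.
Substituting into the budget: x_1* = 12 + 0.4·(M − 12·p_1 − 4·p_2)/p_1, and x_2* = 4 + 0.6·(…)/p_2.
Discretionary income = 207 − 12·10.25 − 4·8.48 = 50.08; x_2* = 4 + 0.6·50.08/8.48 = 7.5434.
At M' = 1138.5: x_2* = 73.4514. Change: 73.4514 − 7.5434 = 65.908.

Δx_2* = 65.908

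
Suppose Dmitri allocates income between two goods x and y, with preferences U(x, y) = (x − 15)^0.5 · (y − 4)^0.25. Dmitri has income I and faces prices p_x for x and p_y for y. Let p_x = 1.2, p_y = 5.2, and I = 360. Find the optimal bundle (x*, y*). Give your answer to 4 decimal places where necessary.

x* = 193.4444, y* = 24.5897

This is Cobb-Douglas in (x−15, y−4): tangency gives 0.5·p_y·(y−4) = 0.25·p_x·(x−15).
Substituting into the budget: x* = 15 + 2/3·(I − 15·p_x − 4·p_y)/p_x, and y* = 4 + 1/3·(…)/p_y.
Discretionary income = 360 − 15·1.2 − 4·5.2 = 321.2; x* = 15 + 2/3·321.2/1.2 = 193.4444; y* = 4 + 1/3·321.2/5.2 = 24.5897.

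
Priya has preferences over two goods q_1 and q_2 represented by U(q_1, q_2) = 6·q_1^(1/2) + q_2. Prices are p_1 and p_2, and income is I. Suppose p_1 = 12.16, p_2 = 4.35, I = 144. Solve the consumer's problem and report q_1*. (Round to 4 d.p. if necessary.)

q_1* = 1.1517

MU_q_1 = 3/√q_1, MU_q_2 = 1. Tangency: 3/√q_1 = p_1/p_2.
Thus q_1* = (3·p_2/p_1)² — independent of I — with the rest of income spent on q_2.
Plugging in: q_1* = (3·4.35/12.16)² = 1.1517.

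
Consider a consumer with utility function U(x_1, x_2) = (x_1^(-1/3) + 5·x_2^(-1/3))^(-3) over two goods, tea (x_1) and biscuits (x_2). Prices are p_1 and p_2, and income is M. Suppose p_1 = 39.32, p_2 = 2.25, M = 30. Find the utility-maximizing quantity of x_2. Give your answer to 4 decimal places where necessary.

x_2* = 8.274

MU_x_1 ∝ x_1^(-4/3), MU_x_2 ∝ 5·x_2^(-4/3), so MRS = (1/5)·(x_2/x_1)^(4/3) = p_1/p_2.
Hence x_2/x_1 = (5·p_1/p_2)^(1/(4/3)), i.e. raised to the 0.75 power.
With the ratio pinned down, the budget gives x_1* = M/(p_1 + p_2·(x_2/x_1)) and x_2* = (x_2/x_1)·x_1*.
Numerically x_2/x_1 = 28.579245, so x_1* = 30/(39.32 + 2.25·28.579245) = 0.2895 and x_2* = 28.579245·0.2895 = 8.274.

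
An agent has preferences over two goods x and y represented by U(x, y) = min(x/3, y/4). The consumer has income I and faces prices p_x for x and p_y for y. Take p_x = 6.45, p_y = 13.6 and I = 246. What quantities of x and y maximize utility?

Leontief preferences: the optimum is at the kink where x/3 = y/4, i.e. y = (4/3)·x.
Budget: p_x·x + p_y·(4/3)·x = I, so (3·p_x + 4·p_y)·x = 3·I.
Demand: x*(p_x,p_y,I) = 3·I/(3·p_x + 4·p_y), y* = 4·I/(3·p_x + 4·p_y).
Here 3·6.45 + 4·13.6 = 73.75, giving x* = 10.0068 and y* = 13.3424.

x* = 10.0068, y* = 13.3424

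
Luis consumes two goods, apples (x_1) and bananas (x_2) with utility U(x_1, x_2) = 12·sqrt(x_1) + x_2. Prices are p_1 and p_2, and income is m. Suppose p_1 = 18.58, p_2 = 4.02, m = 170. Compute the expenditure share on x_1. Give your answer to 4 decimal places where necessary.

share on x_1 = 0.1842

MU_x_1 = 6/√x_1, MU_x_2 = 1. Tangency: 6/√x_1 = p_1/p_2.
Solve: √x_1 = 6·p_2/p_1, so x_1*(p_1,p_2) = (6·p_2/p_1)², and x_2* = (m − p_1·x_1*)/p_2.
Plugging in: x_1* = (6·4.02/18.58)² = 1.6852, x_2* = 34.4995.
Expenditure on x_1: 18.58·1.6852 = 31.3119; share = 0.1842.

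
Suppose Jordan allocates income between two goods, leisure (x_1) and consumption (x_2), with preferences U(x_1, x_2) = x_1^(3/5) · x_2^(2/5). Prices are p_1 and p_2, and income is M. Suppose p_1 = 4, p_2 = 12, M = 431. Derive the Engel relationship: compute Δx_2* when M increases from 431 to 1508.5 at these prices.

The MRS is (3/2)·x_2/x_1. Set MRS = p_1/p_2.
Rearranging, p_2·x_2 = (2/3)·p_1·x_1. Substituting into the budget gives p_1·x_1·(1 + (2/3)) = M.
Demand: x_1*(p_1,p_2,M) = 0.6·M/p_1 and x_2* = 0.4·M/p_2.
At p_1=4, p_2=12, M=431: x_2* = 0.4·431/12 = 14.3667.
At M' = 1508.5: x_2* = 50.2833. Change: 50.2833 − 14.3667 = 35.9167.

Δx_2* = 35.9167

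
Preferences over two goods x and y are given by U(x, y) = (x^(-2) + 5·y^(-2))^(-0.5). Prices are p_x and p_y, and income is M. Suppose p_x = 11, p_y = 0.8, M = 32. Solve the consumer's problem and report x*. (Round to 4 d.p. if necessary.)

x* = 2.2413

Substitute y = (y/x)·x into the budget: x* = M/(p_x + p_y·(y/x)).
Numerically y/x = 4.096606, so x* = 32/(11 + 0.8·4.096606) = 2.2413.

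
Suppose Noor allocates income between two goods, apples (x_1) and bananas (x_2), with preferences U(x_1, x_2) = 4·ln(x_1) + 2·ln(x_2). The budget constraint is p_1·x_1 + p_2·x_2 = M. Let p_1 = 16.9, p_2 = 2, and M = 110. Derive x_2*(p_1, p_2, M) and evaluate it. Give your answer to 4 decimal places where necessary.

The MRS is 2·x_2/x_1. Set MRS = p_1/p_2.
Rearranging, p_2·x_2 = (1/2)·p_1·x_1. Substituting into the budget gives p_1·x_1·(1 + (1/2)) = M.
Demand: x_1*(p_1,p_2,M) = 2/3·M/p_1 and x_2* = 1/3·M/p_2.
At p_1=16.9, p_2=2, M=110: x_2* = 1/3·110/2 = 18.3333.

x_2* = 18.3333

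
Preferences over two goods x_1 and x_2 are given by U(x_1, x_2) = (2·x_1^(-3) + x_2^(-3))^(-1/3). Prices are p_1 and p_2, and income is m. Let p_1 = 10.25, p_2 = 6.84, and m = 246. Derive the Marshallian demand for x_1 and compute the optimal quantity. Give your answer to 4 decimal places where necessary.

MU_x_1 ∝ 2·x_1^(-4), MU_x_2 ∝ x_2^(-4), so MRS = 2·(x_2/x_1)^(4) = p_1/p_2.
Solve for the ratio: x_2/x_1 = [(1/2)·p_1/p_2]^(0.25).
With the ratio pinned down, the budget gives x_1* = m/(p_1 + p_2·(x_2/x_1)) and x_2* = (x_2/x_1)·x_1*.
Numerically x_2/x_1 = 0.930378, so x_1* = 246/(10.25 + 6.84·0.930378) = 14.807.

x_1* = 14.807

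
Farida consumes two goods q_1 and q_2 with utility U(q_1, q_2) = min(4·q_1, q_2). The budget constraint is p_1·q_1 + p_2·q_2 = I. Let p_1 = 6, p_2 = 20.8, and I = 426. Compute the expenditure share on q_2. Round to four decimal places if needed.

share on q_2 = 0.9327

Leontief preferences: the optimum is at the kink where q_1/1 = q_2/4, i.e. q_2 = 4·q_1.
Budget: p_1·q_1 + p_2·4·q_1 = I, so (p_1 + 4·p_2)·q_1 = I.
Demand: q_1*(p_1,p_2,I) = I/(p_1 + 4·p_2), q_2* = 4·I/(p_1 + 4·p_2).
Here 6 + 4·20.8 = 89.2, giving q_1* = 4.7758 and q_2* = 19.1031.
Expenditure on q_2: 20.8·19.1031 = 397.3453; share = 0.9327.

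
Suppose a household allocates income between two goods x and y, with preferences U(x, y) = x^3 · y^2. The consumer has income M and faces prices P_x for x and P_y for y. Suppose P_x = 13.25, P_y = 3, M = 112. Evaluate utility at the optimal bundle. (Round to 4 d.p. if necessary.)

The MRS is (3/2)·y/x. Set MRS = P_x/P_y.
Rearranging, P_y·y = (2/3)·P_x·x. Substituting into the budget gives P_x·x·(1 + (2/3)) = M.
Demand: x*(P_x,P_y,M) = 0.6·M/P_x and y* = 0.4·M/P_y.
At P_x=13.25, P_y=3, M=112: x* = 0.6·112/13.25 = 5.0717, y* = 14.9333.
Utility at the optimum: U(5.0717, 14.9333) = 29092.0083.

V = 29092.0083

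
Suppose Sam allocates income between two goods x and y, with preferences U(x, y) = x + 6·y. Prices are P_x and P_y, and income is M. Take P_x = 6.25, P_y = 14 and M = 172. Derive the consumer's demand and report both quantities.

x* = 0, y* = 12.2857

Perfect substitutes: compare marginal utility per dollar. 1/P_x vs 6/P_y → 0.16 vs 0.4286.
y gives more utility per dollar, so spend all income on y: y* = M/P_y, x* = 0.
Numerically: x* = 0, y* = 12.2857.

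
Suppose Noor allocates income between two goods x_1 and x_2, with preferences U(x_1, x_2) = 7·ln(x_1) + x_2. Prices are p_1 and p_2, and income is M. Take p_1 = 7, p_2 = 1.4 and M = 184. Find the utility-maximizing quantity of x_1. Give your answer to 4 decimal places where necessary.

So x_1*(p_1,p_2) = 7·p_2/p_1, independent of income; and x_2* = (M − 7·p_2)/p_2.
At the given prices: x_1* = 7·1.4/7 = 1.4.

x_1* = 1.4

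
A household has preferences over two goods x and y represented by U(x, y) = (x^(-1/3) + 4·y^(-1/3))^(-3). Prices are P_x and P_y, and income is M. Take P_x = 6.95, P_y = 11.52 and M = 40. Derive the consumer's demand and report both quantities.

x* = 1.3673, y* = 2.6473

With the ratio pinned down, the budget gives x* = M/(P_x + P_y·(y/x)) and y* = (y/x)·x*.
Numerically y/x = 1.936173, so x* = 40/(6.95 + 11.52·1.936173) = 1.3673 and y* = 1.936173·1.3673 = 2.6473.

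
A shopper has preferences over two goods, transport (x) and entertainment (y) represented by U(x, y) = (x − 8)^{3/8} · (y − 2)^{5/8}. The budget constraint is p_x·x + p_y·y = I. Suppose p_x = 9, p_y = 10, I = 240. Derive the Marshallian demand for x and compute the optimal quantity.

x* = 14.1667

Let x' = x−8, y' = y−2. MRS = (3/5)·y'/x' = p_x/p_y.
Substituting into the budget: x* = 8 + 0.375·(I − 8·p_x − 2·p_y)/p_x, and y* = 2 + 0.625·(…)/p_y.
Discretionary income = 240 − 8·9 − 2·10 = 148; x* = 8 + 0.375·148/9 = 14.1667.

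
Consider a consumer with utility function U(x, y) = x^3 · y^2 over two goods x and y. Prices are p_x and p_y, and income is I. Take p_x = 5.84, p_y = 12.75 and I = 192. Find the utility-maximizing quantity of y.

y* = 6.0235

Tangency: MRS = (3/2)·y/x = p_x/p_y.
Rearranging, p_y·y = (2/3)·p_x·x. Substituting into the budget gives p_x·x·(1 + (2/3)) = I.
Demand: x*(p_x,p_y,I) = 0.6·I/p_x and y* = 0.4·I/p_y.
At p_x=5.84, p_y=12.75, I=192: y* = 0.4·192/12.75 = 6.0235.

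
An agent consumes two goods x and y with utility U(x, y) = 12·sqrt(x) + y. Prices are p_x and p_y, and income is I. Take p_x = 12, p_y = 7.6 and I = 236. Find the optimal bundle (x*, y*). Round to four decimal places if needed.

x* = 14.44, y* = 8.2526

Set MRS = p_x/p_y: 6·x^(−1/2) = p_x/p_y.
Solve: √x = 6·p_y/p_x, so x*(p_x,p_y) = (6·p_y/p_x)², and y* = (I − p_x·x*)/p_y.
Plugging in: x* = (6·7.6/12)² = 14.44, y* = 8.2526.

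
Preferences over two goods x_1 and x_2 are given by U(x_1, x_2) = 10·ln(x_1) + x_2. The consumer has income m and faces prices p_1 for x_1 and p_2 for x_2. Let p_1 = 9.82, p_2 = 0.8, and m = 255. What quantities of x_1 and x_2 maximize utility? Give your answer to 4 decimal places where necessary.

Set MRS = p_1/p_2: (10/x_1)/1 = p_1/p_2.
So x_1*(p_1,p_2) = 10·p_2/p_1, independent of income; and x_2* = (m − 10·p_2)/p_2.
At the given prices: x_1* = 10·0.8/9.82 = 0.8147, and x_2* = 308.75.

x_1* = 0.8147, x_2* = 308.75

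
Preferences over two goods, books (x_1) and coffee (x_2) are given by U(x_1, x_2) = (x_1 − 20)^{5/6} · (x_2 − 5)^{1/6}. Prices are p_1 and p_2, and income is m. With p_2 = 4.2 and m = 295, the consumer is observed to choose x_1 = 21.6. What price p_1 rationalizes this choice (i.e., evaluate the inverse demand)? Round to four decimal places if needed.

p_1 = 12.5

Let x_1' = x_1−20, x_2' = x_2−5. MRS = 5·x_2'/x_1' = p_1/p_2.
Substituting into the budget: x_1* = 20 + 5/6·(m − 20·p_1 − 5·p_2)/p_1, and x_2* = 5 + 1/6·(…)/p_2.
Set x_1* = 21.6 in the demand function and solve for p_1: p_1 = 12.5.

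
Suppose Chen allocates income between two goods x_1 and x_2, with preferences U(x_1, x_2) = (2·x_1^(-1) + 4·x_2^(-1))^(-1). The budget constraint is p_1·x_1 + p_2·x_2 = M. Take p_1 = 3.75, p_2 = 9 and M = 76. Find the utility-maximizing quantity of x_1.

x_1* = 6.3514

Numerically x_2/x_1 = 0.912871, so x_1* = 76/(3.75 + 9·0.912871) = 6.3514.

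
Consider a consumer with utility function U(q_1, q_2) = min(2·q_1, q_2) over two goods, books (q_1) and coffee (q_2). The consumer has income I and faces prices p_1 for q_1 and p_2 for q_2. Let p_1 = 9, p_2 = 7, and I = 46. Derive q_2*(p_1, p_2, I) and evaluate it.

q_2* = 4

Leontief preferences: the optimum is at the kink where q_1/1 = q_2/2, i.e. q_2 = 2·q_1.
Budget: p_1·q_1 + p_2·2·q_1 = I, so (p_1 + 2·p_2)·q_1 = I.
Demand: q_1*(p_1,p_2,I) = I/(p_1 + 2·p_2), q_2* = 2·I/(p_1 + 2·p_2).
Here 9 + 2·7 = 23, giving q_2* = 4.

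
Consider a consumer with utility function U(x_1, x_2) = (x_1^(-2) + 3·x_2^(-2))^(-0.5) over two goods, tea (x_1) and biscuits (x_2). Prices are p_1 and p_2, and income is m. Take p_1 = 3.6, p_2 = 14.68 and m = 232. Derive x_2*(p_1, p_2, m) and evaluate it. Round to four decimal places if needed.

x_2* = 12.4278

Substitute x_2 = (x_2/x_1)·x_1 into the budget: x_1* = m/(p_1 + p_2·(x_2/x_1)).
Numerically x_2/x_1 = 0.902747, so x_1* = 232/(3.6 + 14.68·0.902747) = 13.7666 and x_2* = 0.902747·13.7666 = 12.4278.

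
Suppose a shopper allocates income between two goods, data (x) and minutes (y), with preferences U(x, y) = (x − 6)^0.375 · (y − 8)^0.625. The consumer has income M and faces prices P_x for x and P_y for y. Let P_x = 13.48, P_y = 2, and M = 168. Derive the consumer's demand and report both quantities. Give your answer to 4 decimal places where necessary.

Let x' = x−6, y' = y−8. MRS = (3/5)·y'/x' = P_x/P_y.
After buying the subsistence bundle (6, 8), a share 0.375 of the remaining income goes to x: x* = 6 + 0.375·(M − 6P_x − 8P_y)/P_x.
Discretionary income = 168 − 6·13.48 − 8·2 = 71.12; x* = 6 + 0.375·71.12/13.48 = 7.9785; y* = 8 + 0.625·71.12/2 = 30.225.

x* = 7.9785, y* = 30.225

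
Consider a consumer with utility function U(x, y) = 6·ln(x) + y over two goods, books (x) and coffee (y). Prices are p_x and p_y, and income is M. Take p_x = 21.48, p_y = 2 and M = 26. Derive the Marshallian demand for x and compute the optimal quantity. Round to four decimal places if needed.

MU_x = 6/x, MU_y = 1. Tangency: 6/x = p_x/p_y.
So x*(p_x,p_y) = 6·p_y/p_x, independent of income; and y* = (M − 6·p_y)/p_y.
At the given prices: x* = 6·2/21.48 = 0.5587.

x* = 0.5587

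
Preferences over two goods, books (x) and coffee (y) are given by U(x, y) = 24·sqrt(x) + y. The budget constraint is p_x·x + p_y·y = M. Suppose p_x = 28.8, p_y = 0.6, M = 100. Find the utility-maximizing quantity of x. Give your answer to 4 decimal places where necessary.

x* = 0.0625

Set MRS = p_x/p_y: 12·x^(−1/2) = p_x/p_y.
Thus x* = (12·p_y/p_x)² — independent of M — with the rest of income spent on y.
Plugging in: x* = (12·0.6/28.8)² = 0.0625.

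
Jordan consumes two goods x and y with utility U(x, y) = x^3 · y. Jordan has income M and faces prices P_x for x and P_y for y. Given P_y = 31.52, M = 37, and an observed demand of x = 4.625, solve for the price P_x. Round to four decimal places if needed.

Tangency: MRS = 3·y/x = P_x/P_y.
So 3·P_y·y = P_x·x; combined with the budget, a share 0.75 of income goes to x.
Demand: x*(P_x,P_y,M) = 0.75·M/P_x and y* = 0.25·M/P_y.
Set x* = 4.625 in the demand function and solve for P_x: P_x = 6.

P_x = 6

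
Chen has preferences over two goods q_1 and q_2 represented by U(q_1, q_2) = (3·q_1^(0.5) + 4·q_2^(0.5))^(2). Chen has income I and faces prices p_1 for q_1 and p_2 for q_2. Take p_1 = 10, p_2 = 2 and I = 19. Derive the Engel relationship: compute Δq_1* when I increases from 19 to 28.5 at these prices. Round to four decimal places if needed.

MRS = MU_q_1/MU_q_2 = (3/4)·(q_2/q_1)^(0.5). Set equal to p_1/p_2.
Hence q_2/q_1 = ((4/3)·p_1/p_2)^(1/(0.5)), i.e. raised to the 2 power.
With the ratio pinned down, the budget gives q_1* = I/(p_1 + p_2·(q_2/q_1)) and q_2* = (q_2/q_1)·q_1*.
Numerically q_2/q_1 = 44.444444, so q_1* = 19/(10 + 2·44.444444) = 0.1921.
At I' = 28.5: q_1* = 0.2882. Change: 0.2882 − 0.1921 = 0.0961.

Δq_1* = 0.0961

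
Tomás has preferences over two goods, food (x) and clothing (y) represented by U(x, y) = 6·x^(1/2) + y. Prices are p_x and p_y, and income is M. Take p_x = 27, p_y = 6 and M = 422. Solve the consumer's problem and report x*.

x* = 0.4444

MU_x = 3/√x, MU_y = 1. Tangency: 3/√x = p_x/p_y.
Solve: √x = 3·p_y/p_x, so x*(p_x,p_y) = (3·p_y/p_x)², and y* = (M − p_x·x*)/p_y.
Plugging in: x* = (3·6/27)² = 0.4444.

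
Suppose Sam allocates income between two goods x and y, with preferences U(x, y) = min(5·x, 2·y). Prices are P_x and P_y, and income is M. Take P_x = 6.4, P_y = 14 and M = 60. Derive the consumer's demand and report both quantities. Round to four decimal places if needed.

x* = 1.4493, y* = 3.6232

With perfect complements, no substitution: consume in ratio x:y = 2:5.
Budget: P_x·x + P_y·(5/2)·x = M, so (2·P_x + 5·P_y)·x = 2·M.
Demand: x*(P_x,P_y,M) = 2·M/(2·P_x + 5·P_y), y* = 5·M/(2·P_x + 5·P_y).
Here 2·6.4 + 5·14 = 82.8, giving x* = 1.4493 and y* = 3.6232.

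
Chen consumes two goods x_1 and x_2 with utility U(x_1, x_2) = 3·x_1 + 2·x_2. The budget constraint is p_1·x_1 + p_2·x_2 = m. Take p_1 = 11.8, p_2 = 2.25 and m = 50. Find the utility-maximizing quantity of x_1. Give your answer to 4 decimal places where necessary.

Linear utility — the consumer picks whichever good has higher MU/price: 3/11.8 = 0.2542 vs 2/2.25 = 0.8889.
x_2 gives more utility per dollar, so spend all income on x_2: x_2* = m/p_2, x_1* = 0.
Numerically: x_1* = 0, x_2* = 22.2222.

x_1* = 0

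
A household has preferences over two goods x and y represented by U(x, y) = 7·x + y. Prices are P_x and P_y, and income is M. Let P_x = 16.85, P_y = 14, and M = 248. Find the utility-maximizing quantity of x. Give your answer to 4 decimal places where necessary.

Perfect substitutes: compare marginal utility per dollar. 7/P_x vs 1/P_y → 0.4154 vs 0.0714.
x gives more utility per dollar, so spend all income on x: x* = M/P_x, y* = 0.
Numerically: x* = 14.7181, y* = 0.

x* = 14.7181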